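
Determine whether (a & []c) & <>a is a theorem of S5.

Tableau for the negation ~((a & []c) & <>a):
1. ~((a & []c) & <>a), w0
2. ~<>a, w0
3. ~a, w0
Accessibility: w0Rw0
The negation has an open branch (countermodel exists).

Not valid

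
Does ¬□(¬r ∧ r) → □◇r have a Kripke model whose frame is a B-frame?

Yes, satisfiable

1. ¬□(¬r ∧ r) → □◇r, u
2. □◇r, u   [→-rule on 1 (branches; this branch)]
3. ◇r, u   [□-rule on 2 via uRu]
4. r, v   [◇-rule on 3: fresh world v, uRv]
5. ◇r, v   [□-rule on 2 via uRv]
6. r, w   [◇-rule on 5: fresh world w, vRw]
Accessibility: uRu, uRv, vRu, vRv, vRw, wRv, wRw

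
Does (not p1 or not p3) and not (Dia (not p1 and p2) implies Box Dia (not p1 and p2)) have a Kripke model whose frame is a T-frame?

1. (not p1 or not p3) and not (Dia (not p1 and p2) implies Box Dia (not p1 and p2)), 0
2. not p1 or not p3, 0
3. not (Dia (not p1 and p2) implies Box Dia (not p1 and p2)), 0
4. Dia (not p1 and p2), 0
5. not Box Dia (not p1 and p2), 0
6. not p3, 0
7. not p1 and p2, 1
8. not p1, 1
9. p2, 1
10. not Dia (not p1 and p2), 2
11. not (not p1 and p2), 2
12. not p2, 2
Accessibility: 0R0, 0R1, 0R2, 1R1, 2R2

Yes, satisfiable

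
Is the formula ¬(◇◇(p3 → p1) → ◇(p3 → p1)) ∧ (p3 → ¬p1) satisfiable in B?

1. ¬(◇◇(p3 → p1) → ◇(p3 → p1)) ∧ (p3 → ¬p1), u
2. ¬(◇◇(p3 → p1) → ◇(p3 → p1)), u   [∧-rule on 1]
3. p3 → ¬p1, u   [∧-rule on 1]
4. ◇◇(p3 → p1), u   [¬→-rule on 2]
5. ¬◇(p3 → p1), u   [¬→-rule on 2]
6. ¬(p3 → p1), u   [¬◇-rule on 5 via uRu]
7. p3, u   [¬→-rule on 6]
8. ¬p1, u   [¬→-rule on 6]
9. ◇(p3 → p1), v   [◇-rule on 4: fresh world v, uRv]
10. ¬(p3 → p1), v   [¬◇-rule on 5 via uRv]
11. p3, v   [¬→-rule on 10]
12. ¬p1, v   [¬→-rule on 10]
13. p3 → p1, w   [◇-rule on 9: fresh world w, vRw]
14. p1, w   [→-rule on 13 (branches; this branch)]
Accessibility: uRu, uRv, vRu, vRv, vRw, wRv, wRw

Yes, satisfiable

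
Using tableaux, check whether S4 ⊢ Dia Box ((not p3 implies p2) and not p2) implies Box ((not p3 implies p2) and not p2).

Tableau for the negation not (Dia Box ((not p3 implies p2) and not p2) implies Box ((not p3 implies p2) and not p2)):
1. not (Dia Box ((not p3 implies p2) and not p2) implies Box ((not p3 implies p2) and not p2)), u
2. Dia Box ((not p3 implies p2) and not p2), u
3. not Box ((not p3 implies p2) and not p2), u
4. Box ((not p3 implies p2) and not p2), v
5. (not p3 implies p2) and not p2, v
6. not p3 implies p2, v
7. not p2, v
8. p3, v
9. not ((not p3 implies p2) and not p2), w
10. p2, w
Accessibility: uRu, uRv, uRw, vRv, wRw
The negation has an open branch (countermodel exists).

No, not valid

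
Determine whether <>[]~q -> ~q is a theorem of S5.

Tableau for the negation ~(<>[]~q -> ~q):
1. ~(<>[]~q -> ~q), w0
2. <>[]~q, w0   [~->-rule on 1]
3. q, w0   [~->-rule on 1]
4. []~q, w1   [<>-rule on 2: fresh world w1, w0Rw1]
5. ~q, w0   [[]-rule on 4 via w1Rw0]
Accessibility: w0Rw0, w0Rw1, w1Rw0, w1Rw1
Branch closes: q and ~q both at w0.
Every branch of the negation's tableau closes; the branch above is one of them.

Valid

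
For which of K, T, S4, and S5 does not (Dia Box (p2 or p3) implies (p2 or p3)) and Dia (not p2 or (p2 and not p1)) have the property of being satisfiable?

S5-tableau for the formula:
1. not (Dia Box (p2 or p3) implies (p2 or p3)) and Dia (not p2 or (p2 and not p1)), w0
2. not (Dia Box (p2 or p3) implies (p2 or p3)), w0
3. Dia (not p2 or (p2 and not p1)), w0
4. Dia Box (p2 or p3), w0
5. not (p2 or p3), w0
6. not p2, w0
7. not p3, w0
8. not p2 or (p2 and not p1), w1
9. p2 and not p1, w1
10. p2, w1
11. not p1, w1
12. Box (p2 or p3), w2
13. p2 or p3, w0
14. p2 or p3, w1
15. p2 or p3, w2
16. p3, w0
Accessibility: w0Rw0, w0Rw1, w0Rw2, w1Rw0, w1Rw1, w1Rw2, w2Rw0, w2Rw1, w2Rw2
Branch closes: p3 and not p3 both at w0.
Every branch closes (one shown): unsatisfiable in S5.
S4-tableau for the formula:
1. not (Dia Box (p2 or p3) implies (p2 or p3)) and Dia (not p2 or (p2 and not p1)), w0
2. not (Dia Box (p2 or p3) implies (p2 or p3)), w0
3. Dia (not p2 or (p2 and not p1)), w0
4. Dia Box (p2 or p3), w0
5. not (p2 or p3), w0
6. not p2, w0
7. not p3, w0
8. not p2 or (p2 and not p1), w1
9. p2 and not p1, w1
10. p2, w1
11. not p1, w1
12. Box (p2 or p3), w2
13. p2 or p3, w2
14. p3, w2
Accessibility: w0Rw0, w0Rw1, w0Rw2, w1Rw1, w2Rw2
Complete open branch: satisfiable in S4, hence also in K, T (this S4-model is also a K-model and a T-model).

K, T, S4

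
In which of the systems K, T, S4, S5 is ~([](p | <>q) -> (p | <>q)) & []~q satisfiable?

K

K-tableau for the formula:
1. ~([](p | <>q) -> (p | <>q)) & []~q, 0
2. ~([](p | <>q) -> (p | <>q)), 0
3. []~q, 0
4. [](p | <>q), 0
5. ~(p | <>q), 0
6. ~p, 0
7. ~<>q, 0
Complete open branch: satisfiable in K.
T-tableau for the formula:
1. ~([](p | <>q) -> (p | <>q)) & []~q, 0
2. ~([](p | <>q) -> (p | <>q)), 0
3. []~q, 0
4. [](p | <>q), 0
5. ~(p | <>q), 0
6. ~p, 0
7. ~<>q, 0
8. ~q, 0
9. p | <>q, 0
10. <>q, 0
11. q, 1
12. ~q, 1
Accessibility: 0R0, 0R1, 1R1
Branch closes: q and ~q both at 1.
Every branch closes (one shown): unsatisfiable in T, hence also in S4, S5 (every S4/S5-frame is a T-frame).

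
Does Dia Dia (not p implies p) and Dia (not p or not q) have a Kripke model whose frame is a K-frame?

Satisfiable (open branch found)

1. Dia Dia (not p implies p) and Dia (not p or not q), 0
2. Dia Dia (not p implies p), 0   [and-rule on 1]
3. Dia (not p or not q), 0   [and-rule on 1]
4. Dia (not p implies p), 1   [Dia-rule on 2: fresh world 1, 0R1]
5. not p or not q, 2   [Dia-rule on 3: fresh world 2, 0R2]
6. not q, 2   [or-rule on 5 (branches; this branch)]
7. not p implies p, 3   [Dia-rule on 4: fresh world 3, 1R3]
8. p, 3   [implies-rule on 7 (branches; this branch)]
Accessibility: 0R1, 0R2, 1R3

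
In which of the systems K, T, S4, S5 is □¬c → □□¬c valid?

S4, S5

S4-tableau for the negation ¬(□¬c → □□¬c):
1. ¬(□¬c → □□¬c), u
2. □¬c, u
3. ¬□□¬c, u
4. ¬c, u
5. ¬□¬c, v
6. ¬c, v
7. c, w
8. ¬c, w
Accessibility: uRu, uRv, uRw, vRv, vRw, wRw
Branch closes: c and ¬c both at w.
Every branch closes (one shown): valid in S4, hence also in S5 (every theorem of S4 is a theorem of S5).
T-tableau for the negation ¬(□¬c → □□¬c):
1. ¬(□¬c → □□¬c), u
2. □¬c, u
3. ¬□□¬c, u
4. ¬c, u
5. ¬□¬c, v
6. ¬c, v
7. c, w
Accessibility: uRu, uRv, vRv, vRw, wRw
Complete open branch: countermodel on a T-frame, so not valid in T, nor in K (the same frame is also a K-frame).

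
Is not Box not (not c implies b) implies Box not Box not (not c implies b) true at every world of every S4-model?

No, not valid

Tableau for the negation not (not Box not (not c implies b) implies Box not Box not (not c implies b)):
1. not (not Box not (not c implies b) implies Box not Box not (not c implies b)), w0
2. not Box not (not c implies b), w0
3. not Box not Box not (not c implies b), w0
4. not c implies b, w1
5. b, w1
6. Box not (not c implies b), w2
7. not (not c implies b), w2
8. not c, w2
9. not b, w2
Accessibility: w0Rw0, w0Rw1, w0Rw2, w1Rw1, w2Rw2
The negation has an open branch (countermodel exists).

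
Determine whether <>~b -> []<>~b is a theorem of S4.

Invalid (countermodel exists)

Tableau for the negation ~(<>~b -> []<>~b):
1. ~(<>~b -> []<>~b), w0
2. <>~b, w0   [~->-rule on 1]
3. ~[]<>~b, w0   [~->-rule on 1]
4. ~b, w1   [<>-rule on 2: fresh world w1, w0Rw1]
5. ~<>~b, w2   [~[]-rule on 3: fresh world w2, w0Rw2]
6. b, w2   [~<>-rule on 5 via w2Rw2]
Accessibility: w0Rw0, w0Rw1, w0Rw2, w1Rw1, w2Rw2
The negation has an open branch (countermodel exists).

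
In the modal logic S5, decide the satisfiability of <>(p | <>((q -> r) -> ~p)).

1. <>(p | <>((q -> r) -> ~p)), 0
2. p | <>((q -> r) -> ~p), 1   [<>-rule on 1: fresh world 1, 0R1]
3. <>((q -> r) -> ~p), 1   [|-rule on 2 (branches; this branch)]
4. (q -> r) -> ~p, 2   [<>-rule on 3: fresh world 2, 1R2]
5. ~p, 2   [->-rule on 4 (branches; this branch)]
Accessibility: 0R0, 0R1, 0R2, 1R0, 1R1, 1R2, 2R0, 2R1, 2R2

Satisfiable (open branch found)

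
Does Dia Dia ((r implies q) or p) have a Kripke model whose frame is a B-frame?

Yes, satisfiable

1. Dia Dia ((r implies q) or p), 0
2. Dia ((r implies q) or p), 1
3. (r implies q) or p, 2
4. p, 2
Accessibility: 0R0, 0R1, 1R0, 1R1, 1R2, 2R1, 2R2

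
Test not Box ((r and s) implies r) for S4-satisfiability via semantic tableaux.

Unsatisfiable (every branch closes)

1. not Box ((r and s) implies r), w0
2. not ((r and s) implies r), w1
3. r and s, w1
4. not r, w1
5. r, w1
6. s, w1
Accessibility: w0Rw0, w0Rw1, w1Rw1
Branch closes: r and not r both at w1.
Every branch closes; the branch above is one of them.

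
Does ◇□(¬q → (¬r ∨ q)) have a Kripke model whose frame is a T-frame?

1. ◇□(¬q → (¬r ∨ q)), u
2. □(¬q → (¬r ∨ q)), v
3. ¬q → (¬r ∨ q), v
4. ¬r ∨ q, v
5. q, v
Accessibility: uRu, uRv, vRv

Satisfiable (open branch found)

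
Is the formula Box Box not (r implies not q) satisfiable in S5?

1. Box Box not (r implies not q), w0
2. Box not (r implies not q), w0
3. not (r implies not q), w0
4. r, w0
5. q, w0
Accessibility: w0Rw0

Satisfiable (open branch found)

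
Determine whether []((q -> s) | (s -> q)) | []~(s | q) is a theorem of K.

Tableau for the negation ~([]((q -> s) | (s -> q)) | []~(s | q)):
1. ~([]((q -> s) | (s -> q)) | []~(s | q)), u
2. ~[]((q -> s) | (s -> q)), u
3. ~[]~(s | q), u
4. ~((q -> s) | (s -> q)), v
5. ~(q -> s), v
6. ~(s -> q), v
7. q, v
8. ~s, v
9. s, v
10. ~q, v
Accessibility: uRv
Branch closes: s and ~s both at v.
Every branch of the negation's tableau closes; the branch above is one of them.

Yes, valid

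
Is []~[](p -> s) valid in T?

Tableau for the negation ~[]~[](p -> s):
1. ~[]~[](p -> s), 0
2. [](p -> s), 1   [~[]-rule on 1: fresh world 1, 0R1]
3. p -> s, 1   [[]-rule on 2 via 1R1]
4. s, 1   [->-rule on 3 (branches; this branch)]
Accessibility: 0R0, 0R1, 1R1
The negation has an open branch (countermodel exists).

Invalid (countermodel exists)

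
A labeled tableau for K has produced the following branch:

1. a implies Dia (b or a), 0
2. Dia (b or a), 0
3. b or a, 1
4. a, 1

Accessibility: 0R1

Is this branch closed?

No, open

There is no literal clash: for every atom and world, at most one sign appears.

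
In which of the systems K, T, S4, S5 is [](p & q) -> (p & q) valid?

T-tableau for the negation ~([](p & q) -> (p & q)):
1. ~([](p & q) -> (p & q)), 0
2. [](p & q), 0
3. ~(p & q), 0
4. p & q, 0
5. p, 0
6. q, 0
7. ~q, 0
Accessibility: 0R0
Branch closes: q and ~q both at 0.
Every branch closes (one shown): valid in T, hence also in S4, S5 (every theorem of T is a theorem of S4 and S5).
K-tableau for the negation ~([](p & q) -> (p & q)):
1. ~([](p & q) -> (p & q)), 0
2. [](p & q), 0
3. ~(p & q), 0
4. ~q, 0
Complete open branch: countermodel on a K-frame, so not valid in K.

T, S4, S5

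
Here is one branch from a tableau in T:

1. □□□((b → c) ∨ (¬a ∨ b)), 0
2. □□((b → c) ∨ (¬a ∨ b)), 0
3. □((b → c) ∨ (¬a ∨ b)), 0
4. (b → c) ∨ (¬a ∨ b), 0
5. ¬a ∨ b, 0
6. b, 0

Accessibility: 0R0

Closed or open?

No atom appears with both signs at the same world.

Open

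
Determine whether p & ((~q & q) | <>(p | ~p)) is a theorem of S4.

Invalid (countermodel exists)

Tableau for the negation ~(p & ((~q & q) | <>(p | ~p))):
1. ~(p & ((~q & q) | <>(p | ~p))), 0
2. ~p, 0   [~&-rule on 1 (branches; this branch)]
Accessibility: 0R0
The negation has an open branch (countermodel exists).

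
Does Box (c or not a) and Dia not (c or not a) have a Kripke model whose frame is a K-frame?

No, unsatisfiable

1. Box (c or not a) and Dia not (c or not a), 0
2. Box (c or not a), 0   [and-rule on 1]
3. Dia not (c or not a), 0   [and-rule on 1]
4. not (c or not a), 1   [Dia-rule on 3: fresh world 1, 0R1]
5. not c, 1   [neg-or-rule on 4]
6. a, 1   [neg-or-rule on 4]
7. c or not a, 1   [Box-rule on 2 via 0R1]
8. not a, 1   [or-rule on 7 (branches; this branch)]
Accessibility: 0R1
Branch closes: a and not a both at 1.
(One branch shown.) All branches close.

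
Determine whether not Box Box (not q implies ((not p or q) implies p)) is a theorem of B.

Invalid (countermodel exists)

Tableau for the negation Box Box (not q implies ((not p or q) implies p)):
1. Box Box (not q implies ((not p or q) implies p)), u
2. Box (not q implies ((not p or q) implies p)), u
3. not q implies ((not p or q) implies p), u
4. (not p or q) implies p, u
5. p, u
Accessibility: uRu
The negation has an open branch (countermodel exists).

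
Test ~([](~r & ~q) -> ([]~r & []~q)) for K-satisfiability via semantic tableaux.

Unsatisfiable

1. ~([](~r & ~q) -> ([]~r & []~q)), u
2. [](~r & ~q), u   [~->-rule on 1]
3. ~([]~r & []~q), u   [~->-rule on 1]
4. ~[]~q, u   [~&-rule on 3 (branches; this branch)]
5. q, v   [~[]-rule on 4: fresh world v, uRv]
6. ~r & ~q, v   [[]-rule on 2 via uRv]
7. ~r, v   [&-rule on 6]
8. ~q, v   [&-rule on 6]
Accessibility: uRv
Branch closes: q and ~q both at v.
All branches of the tableau close; one closing branch shown above.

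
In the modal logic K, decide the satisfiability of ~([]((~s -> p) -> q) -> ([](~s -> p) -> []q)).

1. ~([]((~s -> p) -> q) -> ([](~s -> p) -> []q)), 0
2. []((~s -> p) -> q), 0
3. ~([](~s -> p) -> []q), 0
4. [](~s -> p), 0
5. ~[]q, 0
6. ~q, 1
7. (~s -> p) -> q, 1
8. ~s -> p, 1
9. ~(~s -> p), 1
10. ~s, 1
11. ~p, 1
12. p, 1
Accessibility: 0R1
Branch closes: p and ~p both at 1.
All branches of the tableau close; one closing branch shown above.

Unsatisfiable (every branch closes)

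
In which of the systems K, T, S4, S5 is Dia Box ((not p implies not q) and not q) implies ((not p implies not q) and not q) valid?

S5

S5-tableau for the negation not (Dia Box ((not p implies not q) and not q) implies ((not p implies not q) and not q)):
1. not (Dia Box ((not p implies not q) and not q) implies ((not p implies not q) and not q)), w0
2. Dia Box ((not p implies not q) and not q), w0   [neg-implies-rule on 1]
3. not ((not p implies not q) and not q), w0   [neg-implies-rule on 1]
4. not (not p implies not q), w0   [neg-and-rule on 3 (branches; this branch)]
5. not p, w0   [neg-implies-rule on 4]
6. q, w0   [neg-implies-rule on 4]
7. Box ((not p implies not q) and not q), w1   [Dia-rule on 2: fresh world w1, w0Rw1]
8. (not p implies not q) and not q, w0   [Box-rule on 7 via w1Rw0]
9. not p implies not q, w0   [and-rule on 8]
10. not q, w0   [and-rule on 8]
Accessibility: w0Rw0, w0Rw1, w1Rw0, w1Rw1
Branch closes: q and not q both at w0.
Every branch closes (one shown): valid in S5.
S4-tableau for the negation not (Dia Box ((not p implies not q) and not q) implies ((not p implies not q) and not q)):
1. not (Dia Box ((not p implies not q) and not q) implies ((not p implies not q) and not q)), w0
2. Dia Box ((not p implies not q) and not q), w0   [neg-implies-rule on 1]
3. not ((not p implies not q) and not q), w0   [neg-implies-rule on 1]
4. q, w0   [neg-and-rule on 3 (branches; this branch)]
5. Box ((not p implies not q) and not q), w1   [Dia-rule on 2: fresh world w1, w0Rw1]
6. (not p implies not q) and not q, w1   [Box-rule on 5 via w1Rw1]
7. not p implies not q, w1   [and-rule on 6]
8. not q, w1   [and-rule on 6]
Accessibility: w0Rw0, w0Rw1, w1Rw1
Complete open branch: countermodel on an S4-frame, so not valid in S4, nor in K, T (the same frame is also a K-frame and a T-frame).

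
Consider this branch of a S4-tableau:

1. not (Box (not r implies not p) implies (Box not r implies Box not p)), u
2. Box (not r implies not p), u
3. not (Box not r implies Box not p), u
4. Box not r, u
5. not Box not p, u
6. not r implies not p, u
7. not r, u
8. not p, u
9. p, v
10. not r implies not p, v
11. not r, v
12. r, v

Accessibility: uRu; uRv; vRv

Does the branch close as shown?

Yes, closed

Both r and not r appear at v.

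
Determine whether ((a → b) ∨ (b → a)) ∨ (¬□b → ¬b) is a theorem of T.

Valid

Tableau for the negation ¬(((a → b) ∨ (b → a)) ∨ (¬□b → ¬b)):
1. ¬(((a → b) ∨ (b → a)) ∨ (¬□b → ¬b)), u
2. ¬((a → b) ∨ (b → a)), u
3. ¬(¬□b → ¬b), u
4. ¬(a → b), u
5. ¬(b → a), u
6. ¬□b, u
7. b, u
8. a, u
9. ¬b, u
Accessibility: uRu
Branch closes: b and ¬b both at u.
All branches of the negation close; one closing branch shown above.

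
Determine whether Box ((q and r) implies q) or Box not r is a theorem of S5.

Tableau for the negation not (Box ((q and r) implies q) or Box not r):
1. not (Box ((q and r) implies q) or Box not r), u
2. not Box ((q and r) implies q), u   [neg-or-rule on 1]
3. not Box not r, u   [neg-or-rule on 1]
4. not ((q and r) implies q), v   [neg-Box-rule on 2: fresh world v, uRv]
5. q and r, v   [neg-implies-rule on 4]
6. not q, v   [neg-implies-rule on 4]
7. q, v   [and-rule on 5]
8. r, v   [and-rule on 5]
Accessibility: uRu, uRv, vRu, vRv
Branch closes: q and not q both at v.
Every branch of the negation's tableau closes; the branch above is one of them.

Yes, valid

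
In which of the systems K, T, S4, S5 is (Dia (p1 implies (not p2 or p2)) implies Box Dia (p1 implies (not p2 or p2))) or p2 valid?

K-tableau for the negation not ((Dia (p1 implies (not p2 or p2)) implies Box Dia (p1 implies (not p2 or p2))) or p2):
1. not ((Dia (p1 implies (not p2 or p2)) implies Box Dia (p1 implies (not p2 or p2))) or p2), 0
2. not (Dia (p1 implies (not p2 or p2)) implies Box Dia (p1 implies (not p2 or p2))), 0
3. not p2, 0
4. Dia (p1 implies (not p2 or p2)), 0
5. not Box Dia (p1 implies (not p2 or p2)), 0
6. p1 implies (not p2 or p2), 1
7. not p2 or p2, 1
8. p2, 1
9. not Dia (p1 implies (not p2 or p2)), 2
Accessibility: 0R1, 0R2
Complete open branch: countermodel on a K-frame, so not valid in K.
T-tableau for the negation not ((Dia (p1 implies (not p2 or p2)) implies Box Dia (p1 implies (not p2 or p2))) or p2):
1. not ((Dia (p1 implies (not p2 or p2)) implies Box Dia (p1 implies (not p2 or p2))) or p2), 0
2. not (Dia (p1 implies (not p2 or p2)) implies Box Dia (p1 implies (not p2 or p2))), 0
3. not p2, 0
4. Dia (p1 implies (not p2 or p2)), 0
5. not Box Dia (p1 implies (not p2 or p2)), 0
6. p1 implies (not p2 or p2), 1
7. not p2 or p2, 1
8. p2, 1
9. not Dia (p1 implies (not p2 or p2)), 2
10. not (p1 implies (not p2 or p2)), 2
11. p1, 2
12. not (not p2 or p2), 2
13. p2, 2
14. not p2, 2
Accessibility: 0R0, 0R1, 0R2, 1R1, 2R2
Branch closes: p2 and not p2 both at 2.
Every branch closes (one shown): valid in T, hence also in S4, S5 (every theorem of T is a theorem of S4 and S5).

T, S4, S5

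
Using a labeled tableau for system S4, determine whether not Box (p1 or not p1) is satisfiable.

Unsatisfiable

1. not Box (p1 or not p1), w0
2. not (p1 or not p1), w1
3. not p1, w1
4. p1, w1
Accessibility: w0Rw0, w0Rw1, w1Rw1
Branch closes: p1 and not p1 both at w1.
All branches of the tableau close; one closing branch shown above.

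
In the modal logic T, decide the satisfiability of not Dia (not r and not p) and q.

Satisfiable (open branch found)

1. not Dia (not r and not p) and q, 0
2. not Dia (not r and not p), 0
3. q, 0
4. not (not r and not p), 0
5. p, 0
Accessibility: 0R0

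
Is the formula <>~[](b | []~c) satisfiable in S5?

1. <>~[](b | []~c), 0
2. ~[](b | []~c), 1   [<>-rule on 1: fresh world 1, 0R1]
3. ~(b | []~c), 2   [~[]-rule on 2: fresh world 2, 1R2]
4. ~b, 2   [~|-rule on 3]
5. ~[]~c, 2   [~|-rule on 3]
6. c, 3   [~[]-rule on 5: fresh world 3, 2R3]
Accessibility: 0R0, 0R1, 0R2, 0R3, 1R0, 1R1, 1R2, 1R3, 2R0, 2R1, 2R2, 2R3, 3R0, 3R1, 3R2, 3R3

Satisfiable (open branch found)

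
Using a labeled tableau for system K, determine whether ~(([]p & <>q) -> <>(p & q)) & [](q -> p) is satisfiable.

1. ~(([]p & <>q) -> <>(p & q)) & [](q -> p), 0
2. ~(([]p & <>q) -> <>(p & q)), 0   [&-rule on 1]
3. [](q -> p), 0   [&-rule on 1]
4. []p & <>q, 0   [~->-rule on 2]
5. ~<>(p & q), 0   [~->-rule on 2]
6. []p, 0   [&-rule on 4]
7. <>q, 0   [&-rule on 4]
8. q, 1   [<>-rule on 7: fresh world 1, 0R1]
9. q -> p, 1   [[]-rule on 3 via 0R1]
10. ~(p & q), 1   [~<>-rule on 5 via 0R1]
11. p, 1   [[]-rule on 6 via 0R1]
12. ~q, 1   [~&-rule on 10 (branches; this branch)]
Accessibility: 0R1
Branch closes: q and ~q both at 1.
All branches of the tableau close; one closing branch shown above.

Unsatisfiable (every branch closes)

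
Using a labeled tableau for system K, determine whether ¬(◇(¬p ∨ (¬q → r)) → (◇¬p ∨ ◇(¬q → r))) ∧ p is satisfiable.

1. ¬(◇(¬p ∨ (¬q → r)) → (◇¬p ∨ ◇(¬q → r))) ∧ p, 0
2. ¬(◇(¬p ∨ (¬q → r)) → (◇¬p ∨ ◇(¬q → r))), 0   [∧-rule on 1]
3. p, 0   [∧-rule on 1]
4. ◇(¬p ∨ (¬q → r)), 0   [¬→-rule on 2]
5. ¬(◇¬p ∨ ◇(¬q → r)), 0   [¬→-rule on 2]
6. ¬◇¬p, 0   [¬∨-rule on 5]
7. ¬◇(¬q → r), 0   [¬∨-rule on 5]
8. ¬p ∨ (¬q → r), 1   [◇-rule on 4: fresh world 1, 0R1]
9. p, 1   [¬◇-rule on 6 via 0R1]
10. ¬(¬q → r), 1   [¬◇-rule on 7 via 0R1]
11. ¬q, 1   [¬→-rule on 10]
12. ¬r, 1   [¬→-rule on 10]
13. ¬q → r, 1   [∨-rule on 8 (branches; this branch)]
14. r, 1   [→-rule on 13 (branches; this branch)]
Accessibility: 0R1
Branch closes: r and ¬r both at 1.
All branches of the tableau close; one closing branch shown above.

Unsatisfiable (every branch closes)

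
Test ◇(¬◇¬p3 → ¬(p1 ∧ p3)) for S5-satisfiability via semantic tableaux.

1. ◇(¬◇¬p3 → ¬(p1 ∧ p3)), 0
2. ¬◇¬p3 → ¬(p1 ∧ p3), 1   [◇-rule on 1: fresh world 1, 0R1]
3. ¬(p1 ∧ p3), 1   [→-rule on 2 (branches; this branch)]
4. ¬p3, 1   [¬∧-rule on 3 (branches; this branch)]
Accessibility: 0R0, 0R1, 1R0, 1R1

Satisfiable (open branch found)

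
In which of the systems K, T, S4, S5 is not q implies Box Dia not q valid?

S5

S4-tableau for the negation not (not q implies Box Dia not q):
1. not (not q implies Box Dia not q), w0
2. not q, w0
3. not Box Dia not q, w0
4. not Dia not q, w1
5. q, w1
Accessibility: w0Rw0, w0Rw1, w1Rw1
Complete open branch: countermodel on an S4-frame, so not valid in S4, nor in K, T (the same frame is also a K-frame and a T-frame).
S5-tableau for the negation not (not q implies Box Dia not q):
1. not (not q implies Box Dia not q), w0
2. not q, w0
3. not Box Dia not q, w0
4. not Dia not q, w1
5. q, w0
Accessibility: w0Rw0, w0Rw1, w1Rw0, w1Rw1
Branch closes: q and not q both at w0.
Every branch closes (one shown): valid in S5.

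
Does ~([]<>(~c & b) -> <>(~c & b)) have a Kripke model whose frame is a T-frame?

1. ~([]<>(~c & b) -> <>(~c & b)), u
2. []<>(~c & b), u   [~->-rule on 1]
3. ~<>(~c & b), u   [~->-rule on 1]
4. <>(~c & b), u   [[]-rule on 2 via uRu]
5. ~(~c & b), u   [~<>-rule on 3 via uRu]
6. ~b, u   [~&-rule on 5 (branches; this branch)]
7. ~c & b, v   [<>-rule on 4: fresh world v, uRv]
8. ~c, v   [&-rule on 7]
9. b, v   [&-rule on 7]
10. <>(~c & b), v   [[]-rule on 2 via uRv]
11. ~(~c & b), v   [~<>-rule on 3 via uRv]
12. ~b, v   [~&-rule on 11 (branches; this branch)]
Accessibility: uRu, uRv, vRv
Branch closes: b and ~b both at v.
(One branch shown.) All branches close.

Unsatisfiable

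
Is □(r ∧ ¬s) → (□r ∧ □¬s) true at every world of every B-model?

Valid

Tableau for the negation ¬(□(r ∧ ¬s) → (□r ∧ □¬s)):
1. ¬(□(r ∧ ¬s) → (□r ∧ □¬s)), w0
2. □(r ∧ ¬s), w0
3. ¬(□r ∧ □¬s), w0
4. r ∧ ¬s, w0
5. r, w0
6. ¬s, w0
7. ¬□¬s, w0
8. s, w1
9. r ∧ ¬s, w1
10. r, w1
11. ¬s, w1
Accessibility: w0Rw0, w0Rw1, w1Rw0, w1Rw1
Branch closes: s and ¬s both at w1.
Every branch of the negation's tableau closes; the branch above is one of them.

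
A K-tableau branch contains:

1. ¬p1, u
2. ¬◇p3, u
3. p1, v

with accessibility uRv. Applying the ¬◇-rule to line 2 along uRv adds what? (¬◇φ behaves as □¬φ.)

¬◇φ behaves as □¬φ: propagate the negated body to each accessible world.

¬p3, v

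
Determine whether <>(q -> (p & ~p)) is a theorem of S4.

Tableau for the negation ~<>(q -> (p & ~p)):
1. ~<>(q -> (p & ~p)), w0
2. ~(q -> (p & ~p)), w0
3. q, w0
4. ~(p & ~p), w0
5. p, w0
Accessibility: w0Rw0
The negation has an open branch (countermodel exists).

Not valid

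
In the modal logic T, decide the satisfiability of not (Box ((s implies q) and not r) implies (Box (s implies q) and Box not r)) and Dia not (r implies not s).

1. not (Box ((s implies q) and not r) implies (Box (s implies q) and Box not r)) and Dia not (r implies not s), 0
2. not (Box ((s implies q) and not r) implies (Box (s implies q) and Box not r)), 0
3. Dia not (r implies not s), 0
4. Box ((s implies q) and not r), 0
5. not (Box (s implies q) and Box not r), 0
6. (s implies q) and not r, 0
7. s implies q, 0
8. not r, 0
9. not Box not r, 0
10. q, 0
11. not (r implies not s), 1
12. r, 1
13. s, 1
14. (s implies q) and not r, 1
15. s implies q, 1
16. not r, 1
Accessibility: 0R0, 0R1, 1R1
Branch closes: r and not r both at 1.
(One branch shown.) All branches close.

Unsatisfiable (every branch closes)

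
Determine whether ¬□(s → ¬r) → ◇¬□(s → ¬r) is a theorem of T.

Valid in T

Tableau for the negation ¬(¬□(s → ¬r) → ◇¬□(s → ¬r)):
1. ¬(¬□(s → ¬r) → ◇¬□(s → ¬r)), u
2. ¬□(s → ¬r), u
3. ¬◇¬□(s → ¬r), u
4. □(s → ¬r), u
5. s → ¬r, u
6. ¬r, u
7. ¬(s → ¬r), v
8. s, v
9. r, v
10. □(s → ¬r), v
11. s → ¬r, v
12. ¬r, v
Accessibility: uRu, uRv, vRv
Branch closes: r and ¬r both at v.
Every branch of the negation's tableau closes; the branch above is one of them.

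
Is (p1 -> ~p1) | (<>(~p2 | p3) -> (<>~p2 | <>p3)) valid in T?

Valid in T

Tableau for the negation ~((p1 -> ~p1) | (<>(~p2 | p3) -> (<>~p2 | <>p3))):
1. ~((p1 -> ~p1) | (<>(~p2 | p3) -> (<>~p2 | <>p3))), 0
2. ~(p1 -> ~p1), 0
3. ~(<>(~p2 | p3) -> (<>~p2 | <>p3)), 0
4. p1, 0
5. <>(~p2 | p3), 0
6. ~(<>~p2 | <>p3), 0
7. ~<>~p2, 0
8. ~<>p3, 0
9. p2, 0
10. ~p3, 0
11. ~p2 | p3, 1
12. p2, 1
13. ~p3, 1
14. p3, 1
Accessibility: 0R0, 0R1, 1R1
Branch closes: p3 and ~p3 both at 1.
All branches of the negation close; one closing branch shown above.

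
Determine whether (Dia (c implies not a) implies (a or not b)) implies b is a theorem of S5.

Tableau for the negation not ((Dia (c implies not a) implies (a or not b)) implies b):
1. not ((Dia (c implies not a) implies (a or not b)) implies b), w0
2. Dia (c implies not a) implies (a or not b), w0
3. not b, w0
4. a or not b, w0
Accessibility: w0Rw0
The negation has an open branch (countermodel exists).

No, not valid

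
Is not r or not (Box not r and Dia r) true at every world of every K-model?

Valid

Tableau for the negation not (not r or not (Box not r and Dia r)):
1. not (not r or not (Box not r and Dia r)), u
2. r, u   [neg-or-rule on 1]
3. Box not r and Dia r, u   [neg-or-rule on 1]
4. Box not r, u   [and-rule on 3]
5. Dia r, u   [and-rule on 3]
6. r, v   [Dia-rule on 5: fresh world v, uRv]
7. not r, v   [Box-rule on 4 via uRv]
Accessibility: uRv
Branch closes: r and not r both at v.
Every branch of the negation's tableau closes; the branch above is one of them.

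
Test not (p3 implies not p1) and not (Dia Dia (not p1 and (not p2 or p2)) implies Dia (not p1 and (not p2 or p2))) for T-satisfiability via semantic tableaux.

Satisfiable (open branch found)

1. not (p3 implies not p1) and not (Dia Dia (not p1 and (not p2 or p2)) implies Dia (not p1 and (not p2 or p2))), w0
2. not (p3 implies not p1), w0   [and-rule on 1]
3. not (Dia Dia (not p1 and (not p2 or p2)) implies Dia (not p1 and (not p2 or p2))), w0   [and-rule on 1]
4. p3, w0   [neg-implies-rule on 2]
5. p1, w0   [neg-implies-rule on 2]
6. Dia Dia (not p1 and (not p2 or p2)), w0   [neg-implies-rule on 3]
7. not Dia (not p1 and (not p2 or p2)), w0   [neg-implies-rule on 3]
8. not (not p1 and (not p2 or p2)), w0   [neg-Dia-rule on 7 via w0Rw0]
9. Dia (not p1 and (not p2 or p2)), w1   [Dia-rule on 6: fresh world w1, w0Rw1]
10. not (not p1 and (not p2 or p2)), w1   [neg-Dia-rule on 7 via w0Rw1]
11. p1, w1   [neg-and-rule on 10 (branches; this branch)]
12. not p1 and (not p2 or p2), w2   [Dia-rule on 9: fresh world w2, w1Rw2]
13. not p1, w2   [and-rule on 12]
14. not p2 or p2, w2   [and-rule on 12]
15. p2, w2   [or-rule on 14 (branches; this branch)]
Accessibility: w0Rw0, w0Rw1, w1Rw1, w1Rw2, w2Rw2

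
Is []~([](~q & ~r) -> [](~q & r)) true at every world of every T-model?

Tableau for the negation ~[]~([](~q & ~r) -> [](~q & r)):
1. ~[]~([](~q & ~r) -> [](~q & r)), 0
2. [](~q & ~r) -> [](~q & r), 1
3. [](~q & r), 1
4. ~q & r, 1
5. ~q, 1
6. r, 1
Accessibility: 0R0, 0R1, 1R1
The negation has an open branch (countermodel exists).

Not valid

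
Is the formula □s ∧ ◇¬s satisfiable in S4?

Unsatisfiable

1. □s ∧ ◇¬s, w0
2. □s, w0
3. ◇¬s, w0
4. s, w0
5. ¬s, w1
6. s, w1
Accessibility: w0Rw0, w0Rw1, w1Rw1
Branch closes: s and ¬s both at w1.
(One branch shown.) All branches close.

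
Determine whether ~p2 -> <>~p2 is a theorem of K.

Tableau for the negation ~(~p2 -> <>~p2):
1. ~(~p2 -> <>~p2), u
2. ~p2, u
3. ~<>~p2, u
The negation has an open branch (countermodel exists).

Invalid (countermodel exists)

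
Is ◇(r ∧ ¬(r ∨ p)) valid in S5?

Tableau for the negation ¬◇(r ∧ ¬(r ∨ p)):
1. ¬◇(r ∧ ¬(r ∨ p)), 0
2. ¬(r ∧ ¬(r ∨ p)), 0   [¬◇-rule on 1 via 0R0]
3. r ∨ p, 0   [¬∧-rule on 2 (branches; this branch)]
4. p, 0   [∨-rule on 3 (branches; this branch)]
Accessibility: 0R0
The negation has an open branch (countermodel exists).

Invalid (countermodel exists)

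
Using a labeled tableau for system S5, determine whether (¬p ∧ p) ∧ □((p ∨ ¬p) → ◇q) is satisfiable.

1. (¬p ∧ p) ∧ □((p ∨ ¬p) → ◇q), w0
2. ¬p ∧ p, w0
3. □((p ∨ ¬p) → ◇q), w0
4. ¬p, w0
5. p, w0
Accessibility: w0Rw0
Branch closes: p and ¬p both at w0.
All branches of the tableau close; one closing branch shown above.

Unsatisfiable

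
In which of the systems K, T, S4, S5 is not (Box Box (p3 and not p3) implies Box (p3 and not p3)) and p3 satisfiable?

T-tableau for the formula:
1. not (Box Box (p3 and not p3) implies Box (p3 and not p3)) and p3, 0
2. not (Box Box (p3 and not p3) implies Box (p3 and not p3)), 0
3. p3, 0
4. Box Box (p3 and not p3), 0
5. not Box (p3 and not p3), 0
6. Box (p3 and not p3), 0
7. p3 and not p3, 0
8. not p3, 0
Accessibility: 0R0
Branch closes: p3 and not p3 both at 0.
Every branch closes (one shown): unsatisfiable in T, hence also in S4, S5 (every S4/S5-frame is a T-frame).
K-tableau for the formula:
1. not (Box Box (p3 and not p3) implies Box (p3 and not p3)) and p3, 0
2. not (Box Box (p3 and not p3) implies Box (p3 and not p3)), 0
3. p3, 0
4. Box Box (p3 and not p3), 0
5. not Box (p3 and not p3), 0
6. not (p3 and not p3), 1
7. Box (p3 and not p3), 1
8. p3, 1
Accessibility: 0R1
Complete open branch: satisfiable in K.

K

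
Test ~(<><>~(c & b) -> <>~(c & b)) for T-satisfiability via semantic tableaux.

1. ~(<><>~(c & b) -> <>~(c & b)), 0
2. <><>~(c & b), 0
3. ~<>~(c & b), 0
4. c & b, 0
5. c, 0
6. b, 0
7. <>~(c & b), 1
8. c & b, 1
9. c, 1
10. b, 1
11. ~(c & b), 2
12. ~b, 2
Accessibility: 0R0, 0R1, 1R1, 1R2, 2R2

Yes, satisfiable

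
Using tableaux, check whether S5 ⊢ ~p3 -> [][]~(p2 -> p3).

Invalid (countermodel exists)

Tableau for the negation ~(~p3 -> [][]~(p2 -> p3)):
1. ~(~p3 -> [][]~(p2 -> p3)), 0
2. ~p3, 0   [~->-rule on 1]
3. ~[][]~(p2 -> p3), 0   [~->-rule on 1]
4. ~[]~(p2 -> p3), 1   [~[]-rule on 3: fresh world 1, 0R1]
5. p2 -> p3, 2   [~[]-rule on 4: fresh world 2, 1R2]
6. p3, 2   [->-rule on 5 (branches; this branch)]
Accessibility: 0R0, 0R1, 0R2, 1R0, 1R1, 1R2, 2R0, 2R1, 2R2
The negation has an open branch (countermodel exists).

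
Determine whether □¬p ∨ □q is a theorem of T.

Tableau for the negation ¬(□¬p ∨ □q):
1. ¬(□¬p ∨ □q), 0
2. ¬□¬p, 0   [¬∨-rule on 1]
3. ¬□q, 0   [¬∨-rule on 1]
4. p, 1   [¬□-rule on 2: fresh world 1, 0R1]
5. ¬q, 2   [¬□-rule on 3: fresh world 2, 0R2]
Accessibility: 0R0, 0R1, 0R2, 1R1, 2R2
The negation has an open branch (countermodel exists).

Not valid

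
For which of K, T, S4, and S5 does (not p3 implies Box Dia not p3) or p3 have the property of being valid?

S5

S4-tableau for the negation not ((not p3 implies Box Dia not p3) or p3):
1. not ((not p3 implies Box Dia not p3) or p3), w0
2. not (not p3 implies Box Dia not p3), w0   [neg-or-rule on 1]
3. not p3, w0   [neg-or-rule on 1]
4. not Box Dia not p3, w0   [neg-implies-rule on 2]
5. not Dia not p3, w1   [neg-Box-rule on 4: fresh world w1, w0Rw1]
6. p3, w1   [neg-Dia-rule on 5 via w1Rw1]
Accessibility: w0Rw0, w0Rw1, w1Rw1
Complete open branch: countermodel on an S4-frame, so not valid in S4, nor in K, T (the same frame is also a K-frame and a T-frame).
S5-tableau for the negation not ((not p3 implies Box Dia not p3) or p3):
1. not ((not p3 implies Box Dia not p3) or p3), w0
2. not (not p3 implies Box Dia not p3), w0   [neg-or-rule on 1]
3. not p3, w0   [neg-or-rule on 1]
4. not Box Dia not p3, w0   [neg-implies-rule on 2]
5. not Dia not p3, w1   [neg-Box-rule on 4: fresh world w1, w0Rw1]
6. p3, w0   [neg-Dia-rule on 5 via w1Rw0]
Accessibility: w0Rw0, w0Rw1, w1Rw0, w1Rw1
Branch closes: p3 and not p3 both at w0.
Every branch closes (one shown): valid in S5.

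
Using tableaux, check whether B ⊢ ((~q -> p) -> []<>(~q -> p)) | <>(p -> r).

Yes, valid

Tableau for the negation ~(((~q -> p) -> []<>(~q -> p)) | <>(p -> r)):
1. ~(((~q -> p) -> []<>(~q -> p)) | <>(p -> r)), 0
2. ~((~q -> p) -> []<>(~q -> p)), 0   [~|-rule on 1]
3. ~<>(p -> r), 0   [~|-rule on 1]
4. ~q -> p, 0   [~->-rule on 2]
5. ~[]<>(~q -> p), 0   [~->-rule on 2]
6. ~(p -> r), 0   [~<>-rule on 3 via 0R0]
7. p, 0   [~->-rule on 6]
8. ~r, 0   [~->-rule on 6]
9. ~<>(~q -> p), 1   [~[]-rule on 5: fresh world 1, 0R1]
10. ~(p -> r), 1   [~<>-rule on 3 via 0R1]
11. p, 1   [~->-rule on 10]
12. ~r, 1   [~->-rule on 10]
13. ~(~q -> p), 0   [~<>-rule on 9 via 1R0]
14. ~q, 0   [~->-rule on 13]
15. ~p, 0   [~->-rule on 13]
Accessibility: 0R0, 0R1, 1R0, 1R1
Branch closes: p and ~p both at 0.
All branches of the negation close; one closing branch shown above.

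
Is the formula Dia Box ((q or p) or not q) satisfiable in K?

1. Dia Box ((q or p) or not q), u
2. Box ((q or p) or not q), v
Accessibility: uRv

Yes, satisfiable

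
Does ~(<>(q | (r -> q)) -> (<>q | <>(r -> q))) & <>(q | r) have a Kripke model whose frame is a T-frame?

Unsatisfiable

1. ~(<>(q | (r -> q)) -> (<>q | <>(r -> q))) & <>(q | r), 0
2. ~(<>(q | (r -> q)) -> (<>q | <>(r -> q))), 0
3. <>(q | r), 0
4. <>(q | (r -> q)), 0
5. ~(<>q | <>(r -> q)), 0
6. ~<>q, 0
7. ~<>(r -> q), 0
8. ~q, 0
9. ~(r -> q), 0
10. r, 0
11. q | r, 1
12. ~q, 1
13. ~(r -> q), 1
14. r, 1
15. q | (r -> q), 2
16. ~q, 2
17. ~(r -> q), 2
18. r, 2
19. r -> q, 2
20. q, 2
Accessibility: 0R0, 0R1, 0R2, 1R1, 2R2
Branch closes: q and ~q both at 2.
(One branch shown.) All branches close.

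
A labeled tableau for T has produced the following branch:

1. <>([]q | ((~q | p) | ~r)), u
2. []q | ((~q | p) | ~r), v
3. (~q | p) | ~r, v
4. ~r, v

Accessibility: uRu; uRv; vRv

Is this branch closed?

Open

No atom appears with both signs at the same world.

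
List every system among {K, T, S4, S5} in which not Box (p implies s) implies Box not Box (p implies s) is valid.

S5

S4-tableau for the negation not (not Box (p implies s) implies Box not Box (p implies s)):
1. not (not Box (p implies s) implies Box not Box (p implies s)), w0
2. not Box (p implies s), w0
3. not Box not Box (p implies s), w0
4. not (p implies s), w1
5. p, w1
6. not s, w1
7. Box (p implies s), w2
8. p implies s, w2
9. s, w2
Accessibility: w0Rw0, w0Rw1, w0Rw2, w1Rw1, w2Rw2
Complete open branch: countermodel on an S4-frame, so not valid in S4, nor in K, T (the same frame is also a K-frame and a T-frame).
S5-tableau for the negation not (not Box (p implies s) implies Box not Box (p implies s)):
1. not (not Box (p implies s) implies Box not Box (p implies s)), w0
2. not Box (p implies s), w0
3. not Box not Box (p implies s), w0
4. not (p implies s), w1
5. p, w1
6. not s, w1
7. Box (p implies s), w2
8. p implies s, w0
9. p implies s, w1
10. p implies s, w2
11. s, w0
12. s, w1
Accessibility: w0Rw0, w0Rw1, w0Rw2, w1Rw0, w1Rw1, w1Rw2, w2Rw0, w2Rw1, w2Rw2
Branch closes: s and not s both at w1.
Every branch closes (one shown): valid in S5.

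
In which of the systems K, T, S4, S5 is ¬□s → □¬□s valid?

S5

S4-tableau for the negation ¬(¬□s → □¬□s):
1. ¬(¬□s → □¬□s), w0
2. ¬□s, w0
3. ¬□¬□s, w0
4. ¬s, w1
5. □s, w2
6. s, w2
Accessibility: w0Rw0, w0Rw1, w0Rw2, w1Rw1, w2Rw2
Complete open branch: countermodel on an S4-frame, so not valid in S4, nor in K, T (the same frame is also a K-frame and a T-frame).
S5-tableau for the negation ¬(¬□s → □¬□s):
1. ¬(¬□s → □¬□s), w0
2. ¬□s, w0
3. ¬□¬□s, w0
4. ¬s, w1
5. □s, w2
6. s, w0
7. s, w1
Accessibility: w0Rw0, w0Rw1, w0Rw2, w1Rw0, w1Rw1, w1Rw2, w2Rw0, w2Rw1, w2Rw2
Branch closes: s and ¬s both at w1.
Every branch closes (one shown): valid in S5.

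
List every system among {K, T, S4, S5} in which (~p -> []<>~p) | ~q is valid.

S5

S4-tableau for the negation ~((~p -> []<>~p) | ~q):
1. ~((~p -> []<>~p) | ~q), w0
2. ~(~p -> []<>~p), w0
3. q, w0
4. ~p, w0
5. ~[]<>~p, w0
6. ~<>~p, w1
7. p, w1
Accessibility: w0Rw0, w0Rw1, w1Rw1
Complete open branch: countermodel on an S4-frame, so not valid in S4, nor in K, T (the same frame is also a K-frame and a T-frame).
S5-tableau for the negation ~((~p -> []<>~p) | ~q):
1. ~((~p -> []<>~p) | ~q), w0
2. ~(~p -> []<>~p), w0
3. q, w0
4. ~p, w0
5. ~[]<>~p, w0
6. ~<>~p, w1
7. p, w0
Accessibility: w0Rw0, w0Rw1, w1Rw0, w1Rw1
Branch closes: p and ~p both at w0.
Every branch closes (one shown): valid in S5.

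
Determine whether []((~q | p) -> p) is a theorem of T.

No, not valid

Tableau for the negation ~[]((~q | p) -> p):
1. ~[]((~q | p) -> p), u
2. ~((~q | p) -> p), v
3. ~q | p, v
4. ~p, v
5. ~q, v
Accessibility: uRu, uRv, vRv
The negation has an open branch (countermodel exists).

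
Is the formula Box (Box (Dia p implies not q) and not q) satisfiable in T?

Satisfiable (open branch found)

1. Box (Box (Dia p implies not q) and not q), u
2. Box (Dia p implies not q) and not q, u
3. Box (Dia p implies not q), u
4. not q, u
5. Dia p implies not q, u
Accessibility: uRu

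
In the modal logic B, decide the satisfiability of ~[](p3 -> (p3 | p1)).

1. ~[](p3 -> (p3 | p1)), 0
2. ~(p3 -> (p3 | p1)), 1
3. p3, 1
4. ~(p3 | p1), 1
5. ~p3, 1
6. ~p1, 1
Accessibility: 0R0, 0R1, 1R0, 1R1
Branch closes: p3 and ~p3 both at 1.
All branches of the tableau close; one closing branch shown above.

Unsatisfiable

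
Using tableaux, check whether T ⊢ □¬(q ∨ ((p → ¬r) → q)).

Tableau for the negation ¬□¬(q ∨ ((p → ¬r) → q)):
1. ¬□¬(q ∨ ((p → ¬r) → q)), 0
2. q ∨ ((p → ¬r) → q), 1
3. (p → ¬r) → q, 1
4. q, 1
Accessibility: 0R0, 0R1, 1R1
The negation has an open branch (countermodel exists).

Invalid (countermodel exists)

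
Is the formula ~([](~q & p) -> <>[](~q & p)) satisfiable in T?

1. ~([](~q & p) -> <>[](~q & p)), u
2. [](~q & p), u
3. ~<>[](~q & p), u
4. ~q & p, u
5. ~q, u
6. p, u
7. ~[](~q & p), u
8. ~(~q & p), v
9. ~q & p, v
10. ~q, v
11. p, v
12. ~[](~q & p), v
13. ~p, v
Accessibility: uRu, uRv, vRv
Branch closes: p and ~p both at v.
Every branch closes; the branch above is one of them.

No, unsatisfiable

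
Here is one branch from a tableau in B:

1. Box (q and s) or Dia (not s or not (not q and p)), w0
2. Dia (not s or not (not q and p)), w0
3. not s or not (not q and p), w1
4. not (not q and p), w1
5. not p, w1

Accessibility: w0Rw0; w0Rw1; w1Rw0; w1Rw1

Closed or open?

No world carries both an atom and its negation.

Open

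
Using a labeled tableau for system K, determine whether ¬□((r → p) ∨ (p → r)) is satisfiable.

Unsatisfiable (every branch closes)

1. ¬□((r → p) ∨ (p → r)), 0
2. ¬((r → p) ∨ (p → r)), 1
3. ¬(r → p), 1
4. ¬(p → r), 1
5. r, 1
6. ¬p, 1
7. p, 1
8. ¬r, 1
Accessibility: 0R1
Branch closes: p and ¬p both at 1.
(One branch shown.) All branches close.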